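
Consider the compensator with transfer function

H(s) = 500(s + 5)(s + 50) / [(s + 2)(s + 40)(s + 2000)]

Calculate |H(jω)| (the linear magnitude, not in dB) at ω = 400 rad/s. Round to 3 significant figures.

At s = jω = j400:
zero (s+5): 5 + j400 → |·| = √(5²+400²) = √160025 ≈ 400.03, ∠ = arctan(400/5) ≈ 89.28°
zero (s+50): 50 + j400 → |·| = √(50²+400²) = √162500 ≈ 403.11, ∠ = arctan(400/50) ≈ 82.87°
pole (s+2): 2 + j400 → |·| = √(2²+400²) = √160004 ≈ 400, ∠ = arctan(400/2) ≈ 89.71°
pole (s+40): 40 + j400 → |·| = √(40²+400²) = √161600 ≈ 402, ∠ = arctan(400/40) ≈ 84.29°
pole (s+2000): 2000 + j400 → |·| = √(2000²+400²) = √4160000 ≈ 2039.6, ∠ = arctan(400/2000) ≈ 11.31°
|H| = 500 · 1.6126e+05 / 3.2797e+08 ≈ 0.24585

0.246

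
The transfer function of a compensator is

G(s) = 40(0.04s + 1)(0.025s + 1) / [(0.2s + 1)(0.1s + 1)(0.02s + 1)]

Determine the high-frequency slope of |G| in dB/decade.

Each pole contributes −20 dB/decade at high frequency; each zero contributes +20 dB/decade.
Net: 2 zero(s) − 3 pole(s) → -20 dB/decade.

-20 dB/decade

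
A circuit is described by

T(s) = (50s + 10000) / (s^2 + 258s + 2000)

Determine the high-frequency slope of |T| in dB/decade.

-20 dB/decade

Each pole contributes −20 dB/decade at high frequency; each zero contributes +20 dB/decade.
Net: 1 zero(s) − 2 pole(s) → -20 dB/decade.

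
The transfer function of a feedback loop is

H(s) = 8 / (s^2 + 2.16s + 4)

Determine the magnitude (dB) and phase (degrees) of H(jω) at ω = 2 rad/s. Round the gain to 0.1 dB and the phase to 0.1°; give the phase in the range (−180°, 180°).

At s = jω = j2:
quadratic: (j2)² + 2.16·j2 + 4 = 0 + j4.32 → |·| ≈ 4.32, ∠ ≈ 90.00°
|H| = 8 / 4.32 ≈ 1.8519
Gain = 20 log₁₀(1.8519) ≈ 5.35 dB
∠H = 0.00° − 90.00° = -90.00°

5.4 dB, -90.0°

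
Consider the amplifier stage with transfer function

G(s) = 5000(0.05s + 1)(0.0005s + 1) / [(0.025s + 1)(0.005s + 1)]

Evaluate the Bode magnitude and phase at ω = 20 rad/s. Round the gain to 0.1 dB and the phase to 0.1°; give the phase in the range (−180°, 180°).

At ω = 20 rad/s:
zero (1 + j20·0.05) = 1 + j1 → |·| ≈ 1.4142, ∠ ≈ 45.00°
zero (1 + j20·0.0005) = 1 + j0.01 → |·| ≈ 1, ∠ ≈ 0.57°
pole (1 + j20·0.025) = 1 + j0.5 → |·| ≈ 1.118, ∠ ≈ 26.57°
pole (1 + j20·0.005) = 1 + j0.1 → |·| ≈ 1.005, ∠ ≈ 5.71°
|G| = 5000 · 1.4142 · 1 / (1.118 · 1.005) ≈ 6293.2
Gain = 20 log₁₀(6293.2) ≈ 75.98 dB
∠G = (45.00° + 0.57°) − (26.57° + 5.71°) = 13.29°

76.0 dB, 13.3°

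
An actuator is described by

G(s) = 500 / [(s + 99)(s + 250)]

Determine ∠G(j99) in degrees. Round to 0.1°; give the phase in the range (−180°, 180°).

-66.6°

At s = jω = j99:
pole (s+99): 99 + j99 → |·| = √(99²+99²) = √19602 ≈ 140.01, ∠ = arctan(99/99) ≈ 45.00°
pole (s+250): 250 + j99 → |·| = √(250²+99²) = √72301 ≈ 268.89, ∠ = arctan(99/250) ≈ 21.60°
∠G = 0.00° − 66.60° = -66.60°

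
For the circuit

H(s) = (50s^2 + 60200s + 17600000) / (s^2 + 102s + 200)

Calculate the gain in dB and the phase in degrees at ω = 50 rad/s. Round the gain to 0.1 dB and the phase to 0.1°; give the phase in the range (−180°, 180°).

70.0 dB, -104.5°

Substitute s = j50:
Numerator: 50(j50)^2 + 60200(j50) + 17600000 = 17475000 + j3010000
Denominator: (j50)^2 + 102(j50) + 200 = -2300 + j5100
|N| = √(17475000² + 3010000²) ≈ 1.7732e+07, ∠N ≈ 9.77°
|D| = √(2300² + 5100²) ≈ 5594.6, ∠D ≈ 114.27°
|H| = 1.7732e+07 / 5594.6 ≈ 3169.5
Gain = 20 log₁₀(3169.5) ≈ 70.02 dB
∠H = 9.77° − 114.27° = -104.50°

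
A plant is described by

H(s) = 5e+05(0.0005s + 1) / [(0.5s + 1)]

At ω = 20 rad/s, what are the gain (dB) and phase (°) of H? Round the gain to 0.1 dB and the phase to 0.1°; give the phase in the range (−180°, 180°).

93.9 dB, -83.7°

At ω = 20 rad/s:
zero (1 + j20·0.0005) = 1 + j0.01 → |·| ≈ 1, ∠ ≈ 0.57°
pole (1 + j20·0.5) = 1 + j10 → |·| ≈ 10.05, ∠ ≈ 84.29°
|H| = 5e+05 · 1 / (10.05) ≈ 49751
Gain = 20 log₁₀(49751) ≈ 93.94 dB
∠H = (0.57°) − (84.29°) = -83.72°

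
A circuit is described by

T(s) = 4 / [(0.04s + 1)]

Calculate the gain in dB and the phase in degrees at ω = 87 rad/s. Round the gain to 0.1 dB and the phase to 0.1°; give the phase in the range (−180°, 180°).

0.9 dB, -74.0°

At ω = 87 rad/s:
pole (1 + j87·0.04) = 1 + j3.48 → |·| ≈ 3.6208, ∠ ≈ 73.97°
|T| = 4 · 1 / (3.6208) ≈ 1.1047
Gain = 20 log₁₀(1.1047) ≈ 0.86 dB
∠T = (0°) − (73.97°) = -73.97°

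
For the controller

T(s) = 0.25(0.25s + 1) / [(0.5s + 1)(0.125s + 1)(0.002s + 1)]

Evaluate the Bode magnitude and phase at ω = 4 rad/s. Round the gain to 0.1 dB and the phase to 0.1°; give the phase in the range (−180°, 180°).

At ω = 4 rad/s:
zero (1 + j4·0.25) = 1 + j1 → |·| ≈ 1.4142, ∠ ≈ 45.00°
pole (1 + j4·0.5) = 1 + j2 → |·| ≈ 2.2361, ∠ ≈ 63.43°
pole (1 + j4·0.125) = 1 + j0.5 → |·| ≈ 1.118, ∠ ≈ 26.57°
pole (1 + j4·0.002) = 1 + j0.008 → |·| ≈ 1, ∠ ≈ 0.46°
|T| = 0.25 · 1.4142 / (2.2361 · 1.118 · 1) ≈ 0.14142
Gain = 20 log₁₀(0.14142) ≈ -16.99 dB
∠T = (45.00°) − (63.43° + 26.57° + 0.46°) = -45.46°

-17.0 dB, -45.5°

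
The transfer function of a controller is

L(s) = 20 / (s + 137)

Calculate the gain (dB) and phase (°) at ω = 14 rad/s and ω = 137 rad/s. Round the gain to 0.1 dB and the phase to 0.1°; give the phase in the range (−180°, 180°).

ω = 14: -16.8 dB, -5.8°; ω = 137: -19.7 dB, -45.0°

Substitute s = j14:
Numerator: 20 = 20 + j0
Denominator: (j14) + 137 = 137 + j14
|N| = √(20² + 0²) ≈ 20, ∠N ≈ 0.00°
|D| = √(137² + 14²) ≈ 137.71, ∠D ≈ 5.83°
|L| = 20 / 137.71 ≈ 0.14523
Gain = 20 log₁₀(0.14523) ≈ -16.76 dB
∠L = 0.00° − 5.83° = -5.83°

Substitute s = j137:
Numerator: 20 = 20 + j0
Denominator: (j137) + 137 = 137 + j137
|N| = √(20² + 0²) ≈ 20, ∠N ≈ 0.00°
|D| = √(137² + 137²) ≈ 193.75, ∠D ≈ 45.00°
|L| = 20 / 193.75 ≈ 0.10323
Gain = 20 log₁₀(0.10323) ≈ -19.72 dB
∠L = 0.00° − 45.00° = -45.00°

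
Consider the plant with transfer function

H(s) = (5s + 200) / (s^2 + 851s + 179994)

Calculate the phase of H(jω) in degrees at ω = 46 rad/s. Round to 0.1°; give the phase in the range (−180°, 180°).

Substitute s = j46:
Numerator: 5(j46) + 200 = 200 + j230
Denominator: (j46)^2 + 851(j46) + 179994 = 177878 + j39146
|N| = √(200² + 230²) ≈ 304.8, ∠N ≈ 48.99°
|D| = √(177878² + 39146²) ≈ 1.8213e+05, ∠D ≈ 12.41°
∠H = 48.99° − 12.41° = 36.58°

36.6°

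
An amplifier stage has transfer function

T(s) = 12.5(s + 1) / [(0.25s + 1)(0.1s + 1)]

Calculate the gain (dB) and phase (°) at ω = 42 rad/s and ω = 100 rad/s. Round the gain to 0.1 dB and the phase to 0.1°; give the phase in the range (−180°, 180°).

At ω = 42 rad/s:
zero (1 + j42·1) = 1 + j42 → |·| ≈ 42.012, ∠ ≈ 88.64°
pole (1 + j42·0.25) = 1 + j10.5 → |·| ≈ 10.548, ∠ ≈ 84.56°
pole (1 + j42·0.1) = 1 + j4.2 → |·| ≈ 4.3174, ∠ ≈ 76.61°
|T| = 12.5 · 42.012 / (10.548 · 4.3174) ≈ 11.532
Gain = 20 log₁₀(11.532) ≈ 21.24 dB
∠T = (88.64°) − (84.56° + 76.61°) = -72.53°

At ω = 100 rad/s:
zero (1 + j100·1) = 1 + j100 → |·| ≈ 100, ∠ ≈ 89.43°
pole (1 + j100·0.25) = 1 + j25 → |·| ≈ 25.02, ∠ ≈ 87.71°
pole (1 + j100·0.1) = 1 + j10 → |·| ≈ 10.05, ∠ ≈ 84.29°
|T| = 12.5 · 100 / (25.02 · 10.05) ≈ 4.9711
Gain = 20 log₁₀(4.9711) ≈ 13.93 dB
∠T = (89.43°) − (87.71° + 84.29°) = -82.57°

ω = 42: 21.2 dB, -72.5°; ω = 100: 13.9 dB, -82.6°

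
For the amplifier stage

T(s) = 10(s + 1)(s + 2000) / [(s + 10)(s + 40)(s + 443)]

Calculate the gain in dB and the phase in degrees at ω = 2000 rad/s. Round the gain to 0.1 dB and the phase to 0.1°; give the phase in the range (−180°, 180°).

At s = jω = j2000:
zero (s+1): 1 + j2000 → |·| = √(1²+2000²) = √4000001 ≈ 2000, ∠ = arctan(2000/1) ≈ 89.97°
zero (s+2000): 2000 + j2000 → |·| = √(2000²+2000²) = √8000000 ≈ 2828.4, ∠ = arctan(2000/2000) ≈ 45.00°
pole (s+10): 10 + j2000 → |·| = √(10²+2000²) = √4000100 ≈ 2000, ∠ = arctan(2000/10) ≈ 89.71°
pole (s+40): 40 + j2000 → |·| = √(40²+2000²) = √4001600 ≈ 2000.4, ∠ = arctan(2000/40) ≈ 88.85°
pole (s+443): 443 + j2000 → |·| = √(443²+2000²) = √4196249 ≈ 2048.5, ∠ = arctan(2000/443) ≈ 77.51°
|T| = 10 · 5.6568e+06 / 8.1956e+09 ≈ 0.0069022
Gain = 20 log₁₀(0.0069022) ≈ -43.22 dB
∠T = 134.97° − 256.07° = -121.10°

-43.2 dB, -121.1°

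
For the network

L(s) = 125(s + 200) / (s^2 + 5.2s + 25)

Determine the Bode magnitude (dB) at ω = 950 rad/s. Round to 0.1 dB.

-17.4 dB

At s = jω = j950:
zero (s+200): 200 + j950 → |·| = √(200²+950²) = √942500 ≈ 970.82, ∠ = arctan(950/200) ≈ 78.11°
quadratic: (j950)² + 5.2·j950 + 25 = -902475 + j4940 → |·| ≈ 9.0249e+05, ∠ ≈ 179.69°
|L| = 125 · 970.82 / 9.0249e+05 ≈ 0.13446
Gain = 20 log₁₀(0.13446) ≈ -17.43 dB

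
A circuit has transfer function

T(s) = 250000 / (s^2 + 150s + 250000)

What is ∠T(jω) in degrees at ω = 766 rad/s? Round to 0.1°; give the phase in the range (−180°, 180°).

-161.2°

At s = jω = j766:
quadratic: (j766)² + 150·j766 + 250000 = -336756 + j114900 → |·| ≈ 3.5582e+05, ∠ ≈ 161.16°
∠T = 0.00° − 161.16° = -161.16°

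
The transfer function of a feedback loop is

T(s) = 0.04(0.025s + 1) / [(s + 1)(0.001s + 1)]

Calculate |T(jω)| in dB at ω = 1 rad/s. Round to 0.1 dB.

-31.0 dB

At ω = 1 rad/s:
zero (1 + j1·0.025) = 1 + j0.025 → |·| ≈ 1.0003, ∠ ≈ 1.43°
pole (1 + j1·1) = 1 + j1 → |·| ≈ 1.4142, ∠ ≈ 45.00°
pole (1 + j1·0.001) = 1 + j0.001 → |·| ≈ 1, ∠ ≈ 0.06°
|T| = 0.04 · 1.0003 / (1.4142 · 1) ≈ 0.028293
Gain = 20 log₁₀(0.028293) ≈ -30.97 dB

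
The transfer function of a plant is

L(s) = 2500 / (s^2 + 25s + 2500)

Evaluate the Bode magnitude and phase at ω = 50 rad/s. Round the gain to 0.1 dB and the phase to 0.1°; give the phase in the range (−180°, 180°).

6.0 dB, -90.0°

At s = jω = j50:
quadratic: (j50)² + 25·j50 + 2500 = 0 + j1250 → |·| ≈ 1250, ∠ ≈ 90.00°
|L| = 2500 / 1250 ≈ 2
Gain = 20 log₁₀(2) ≈ 6.02 dB
∠L = 0.00° − 90.00° = -90.00°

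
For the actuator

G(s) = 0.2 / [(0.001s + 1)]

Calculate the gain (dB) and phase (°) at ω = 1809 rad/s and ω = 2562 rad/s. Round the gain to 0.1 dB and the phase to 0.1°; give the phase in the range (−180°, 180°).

At ω = 1809 rad/s:
pole (1 + j1809·0.001) = 1 + j1.809 → |·| ≈ 2.067, ∠ ≈ 61.07°
|G| = 0.2 · 1 / (2.067) ≈ 0.096759
Gain = 20 log₁₀(0.096759) ≈ -20.29 dB
∠G = (0°) − (61.07°) = -61.07°

At ω = 2562 rad/s:
pole (1 + j2562·0.001) = 1 + j2.562 → |·| ≈ 2.7502, ∠ ≈ 68.68°
|G| = 0.2 · 1 / (2.7502) ≈ 0.072722
Gain = 20 log₁₀(0.072722) ≈ -22.77 dB
∠G = (0°) − (68.68°) = -68.68°

ω = 1809: -20.3 dB, -61.1°; ω = 2562: -22.8 dB, -68.7°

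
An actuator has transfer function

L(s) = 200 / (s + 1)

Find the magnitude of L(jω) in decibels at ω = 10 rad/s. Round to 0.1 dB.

Substitute s = j10:
Numerator: 200 = 200 + j0
Denominator: (j10) + 1 = 1 + j10
|N| = √(200² + 0²) ≈ 200, ∠N ≈ 0.00°
|D| = √(1² + 10²) ≈ 10.05, ∠D ≈ 84.29°
|L| = 200 / 10.05 ≈ 19.9
Gain = 20 log₁₀(19.9) ≈ 25.98 dB

26.0 dB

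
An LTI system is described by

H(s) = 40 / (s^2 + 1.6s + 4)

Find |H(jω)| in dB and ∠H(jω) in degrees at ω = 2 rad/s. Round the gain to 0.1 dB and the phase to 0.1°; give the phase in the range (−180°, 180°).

At s = jω = j2:
quadratic: (j2)² + 1.6·j2 + 4 = 0 + j3.2 → |·| ≈ 3.2, ∠ ≈ 90.00°
|H| = 40 / 3.2 ≈ 12.5
Gain = 20 log₁₀(12.5) ≈ 21.94 dB
∠H = 0.00° − 90.00° = -90.00°

21.9 dB, -90.0°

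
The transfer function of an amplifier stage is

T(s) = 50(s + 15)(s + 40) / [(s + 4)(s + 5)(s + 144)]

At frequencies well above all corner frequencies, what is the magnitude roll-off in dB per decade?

-20 dB/decade

Each pole contributes −20 dB/decade at high frequency; each zero contributes +20 dB/decade.
Net: 2 zero(s) − 3 pole(s) → -20 dB/decade.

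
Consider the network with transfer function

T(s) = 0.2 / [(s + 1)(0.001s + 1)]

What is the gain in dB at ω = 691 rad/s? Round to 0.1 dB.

-72.5 dB

At ω = 691 rad/s:
pole (1 + j691·1) = 1 + j691 → |·| ≈ 691, ∠ ≈ 89.92°
pole (1 + j691·0.001) = 1 + j0.691 → |·| ≈ 1.2155, ∠ ≈ 34.64°
|T| = 0.2 · 1 / (691 · 1.2155) ≈ 0.00023812
Gain = 20 log₁₀(0.00023812) ≈ -72.46 dB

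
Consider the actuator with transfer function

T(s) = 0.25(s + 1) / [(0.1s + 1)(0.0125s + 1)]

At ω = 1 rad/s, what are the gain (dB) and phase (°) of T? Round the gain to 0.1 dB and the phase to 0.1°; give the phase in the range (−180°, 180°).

At ω = 1 rad/s:
zero (1 + j1·1) = 1 + j1 → |·| ≈ 1.4142, ∠ ≈ 45.00°
pole (1 + j1·0.1) = 1 + j0.1 → |·| ≈ 1.005, ∠ ≈ 5.71°
pole (1 + j1·0.0125) = 1 + j0.0125 → |·| ≈ 1.0001, ∠ ≈ 0.72°
|T| = 0.25 · 1.4142 / (1.005 · 1.0001) ≈ 0.35176
Gain = 20 log₁₀(0.35176) ≈ -9.08 dB
∠T = (45.00°) − (5.71° + 0.72°) = 38.57°

-9.1 dB, 38.6°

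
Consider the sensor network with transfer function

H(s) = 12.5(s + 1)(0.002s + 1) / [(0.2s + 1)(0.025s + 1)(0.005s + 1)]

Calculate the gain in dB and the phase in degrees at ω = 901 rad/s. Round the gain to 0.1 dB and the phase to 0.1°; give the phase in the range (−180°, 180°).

1.9 dB, -103.7°

At ω = 901 rad/s:
zero (1 + j901·1) = 1 + j901 → |·| ≈ 901, ∠ ≈ 89.94°
zero (1 + j901·0.002) = 1 + j1.802 → |·| ≈ 2.0609, ∠ ≈ 60.97°
pole (1 + j901·0.2) = 1 + j180.2 → |·| ≈ 180.2, ∠ ≈ 89.68°
pole (1 + j901·0.025) = 1 + j22.525 → |·| ≈ 22.547, ∠ ≈ 87.46°
pole (1 + j901·0.005) = 1 + j4.505 → |·| ≈ 4.6147, ∠ ≈ 77.48°
|H| = 12.5 · 901 · 2.0609 / (180.2 · 22.547 · 4.6147) ≈ 1.238
Gain = 20 log₁₀(1.238) ≈ 1.85 dB
∠H = (89.94° + 60.97°) − (89.68° + 87.46° + 77.48°) = -103.71°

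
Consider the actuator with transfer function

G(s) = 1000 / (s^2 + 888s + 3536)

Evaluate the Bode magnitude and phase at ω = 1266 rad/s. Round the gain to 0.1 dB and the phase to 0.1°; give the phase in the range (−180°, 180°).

-65.8 dB, -144.9°

Substitute s = j1266:
Numerator: 1000 = 1000 + j0
Denominator: (j1266)^2 + 888(j1266) + 3536 = -1599220 + j1124208
|N| = √(1000² + 0²) ≈ 1000, ∠N ≈ 0.00°
|D| = √(1599220² + 1124208²) ≈ 1.9548e+06, ∠D ≈ 144.89°
|G| = 1000 / 1.9548e+06 ≈ 0.00051156
Gain = 20 log₁₀(0.00051156) ≈ -65.82 dB
∠G = 0.00° − 144.89° = -144.89°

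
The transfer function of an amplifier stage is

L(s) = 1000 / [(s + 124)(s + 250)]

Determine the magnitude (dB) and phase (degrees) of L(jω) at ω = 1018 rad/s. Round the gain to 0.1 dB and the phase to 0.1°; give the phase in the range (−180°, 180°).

At s = jω = j1018:
pole (s+124): 124 + j1018 → |·| = √(124²+1018²) = √1051700 ≈ 1025.5, ∠ = arctan(1018/124) ≈ 83.06°
pole (s+250): 250 + j1018 → |·| = √(250²+1018²) = √1098824 ≈ 1048.2, ∠ = arctan(1018/250) ≈ 76.20°
|L| = 1000 / 1.0749e+06 ≈ 0.00093032
Gain = 20 log₁₀(0.00093032) ≈ -60.63 dB
∠L = 0.00° − 159.26° = -159.26°

-60.6 dB, -159.3°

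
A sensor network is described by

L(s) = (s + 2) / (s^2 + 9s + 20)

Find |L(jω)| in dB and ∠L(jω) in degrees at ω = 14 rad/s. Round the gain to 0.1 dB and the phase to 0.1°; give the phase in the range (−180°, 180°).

-23.7 dB, -62.5°

Substitute s = j14:
Numerator: (j14) + 2 = 2 + j14
Denominator: (j14)^2 + 9(j14) + 20 = -176 + j126
|N| = √(2² + 14²) ≈ 14.142, ∠N ≈ 81.87°
|D| = √(176² + 126²) ≈ 216.45, ∠D ≈ 144.40°
|L| = 14.142 / 216.45 ≈ 0.065336
Gain = 20 log₁₀(0.065336) ≈ -23.70 dB
∠L = 81.87° − 144.40° = -62.53°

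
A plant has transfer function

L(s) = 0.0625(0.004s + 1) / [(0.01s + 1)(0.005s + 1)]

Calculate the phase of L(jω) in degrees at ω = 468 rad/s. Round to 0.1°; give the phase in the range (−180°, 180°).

-82.9°

At ω = 468 rad/s:
zero (1 + j468·0.004) = 1 + j1.872 → |·| ≈ 2.1224, ∠ ≈ 61.89°
pole (1 + j468·0.01) = 1 + j4.68 → |·| ≈ 4.7856, ∠ ≈ 77.94°
pole (1 + j468·0.005) = 1 + j2.34 → |·| ≈ 2.5447, ∠ ≈ 66.86°
∠L = (61.89°) − (77.94° + 66.86°) = -82.91°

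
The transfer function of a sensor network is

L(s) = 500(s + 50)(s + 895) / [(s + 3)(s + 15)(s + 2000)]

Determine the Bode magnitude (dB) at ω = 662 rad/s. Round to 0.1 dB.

-8.0 dB

At s = jω = j662:
zero (s+50): 50 + j662 → |·| = √(50²+662²) = √440744 ≈ 663.89, ∠ = arctan(662/50) ≈ 85.68°
zero (s+895): 895 + j662 → |·| = √(895²+662²) = √1239269 ≈ 1113.2, ∠ = arctan(662/895) ≈ 36.49°
pole (s+3): 3 + j662 → |·| = √(3²+662²) = √438253 ≈ 662.01, ∠ = arctan(662/3) ≈ 89.74°
pole (s+15): 15 + j662 → |·| = √(15²+662²) = √438469 ≈ 662.17, ∠ = arctan(662/15) ≈ 88.70°
pole (s+2000): 2000 + j662 → |·| = √(2000²+662²) = √4438244 ≈ 2106.7, ∠ = arctan(662/2000) ≈ 18.31°
|L| = 500 · 7.3904e+05 / 9.235e+08 ≈ 0.40013
Gain = 20 log₁₀(0.40013) ≈ -7.96 dB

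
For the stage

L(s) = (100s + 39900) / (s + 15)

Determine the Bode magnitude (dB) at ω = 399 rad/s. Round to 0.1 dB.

Substitute s = j399:
Numerator: 100(j399) + 39900 = 39900 + j39900
Denominator: (j399) + 15 = 15 + j399
|N| = √(39900² + 39900²) ≈ 56427, ∠N ≈ 45.00°
|D| = √(15² + 399²) ≈ 399.28, ∠D ≈ 87.85°
|L| = 56427 / 399.28 ≈ 141.32
Gain = 20 log₁₀(141.32) ≈ 43.00 dB

43.0 dB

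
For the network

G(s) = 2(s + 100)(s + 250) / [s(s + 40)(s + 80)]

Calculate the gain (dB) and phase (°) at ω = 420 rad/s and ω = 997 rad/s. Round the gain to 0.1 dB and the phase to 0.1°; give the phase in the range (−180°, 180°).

At s = jω = j420:
zero (s+100): 100 + j420 → |·| = √(100²+420²) = √186400 ≈ 431.74, ∠ = arctan(420/100) ≈ 76.61°
zero (s+250): 250 + j420 → |·| = √(250²+420²) = √238900 ≈ 488.77, ∠ = arctan(420/250) ≈ 59.24°
pole (s+40): 40 + j420 → |·| = √(40²+420²) = √178000 ≈ 421.9, ∠ = arctan(420/40) ≈ 84.56°
pole (s+80): 80 + j420 → |·| = √(80²+420²) = √182800 ≈ 427.55, ∠ = arctan(420/80) ≈ 79.22°
pole at origin: |s| = 420, ∠ = 90.00° (in denominator)
|G| = 2 · 2.1102e+05 / 7.5761e+07 ≈ 0.0055707
Gain = 20 log₁₀(0.0055707) ≈ -45.08 dB
∠G = 135.85° − 253.78° = -117.93°

At s = jω = j997:
zero (s+100): 100 + j997 → |·| = √(100²+997²) = √1004009 ≈ 1002, ∠ = arctan(997/100) ≈ 84.27°
zero (s+250): 250 + j997 → |·| = √(250²+997²) = √1056509 ≈ 1027.9, ∠ = arctan(997/250) ≈ 75.92°
pole (s+40): 40 + j997 → |·| = √(40²+997²) = √995609 ≈ 997.8, ∠ = arctan(997/40) ≈ 87.70°
pole (s+80): 80 + j997 → |·| = √(80²+997²) = √1000409 ≈ 1000.2, ∠ = arctan(997/80) ≈ 85.41°
pole at origin: |s| = 997, ∠ = 90.00° (in denominator)
|G| = 2 · 1.03e+06 / 9.9501e+08 ≈ 0.0020703
Gain = 20 log₁₀(0.0020703) ≈ -53.68 dB
∠G = 160.19° − 263.11° = -102.92°

ω = 420: -45.1 dB, -117.9°; ω = 997: -53.7 dB, -102.9°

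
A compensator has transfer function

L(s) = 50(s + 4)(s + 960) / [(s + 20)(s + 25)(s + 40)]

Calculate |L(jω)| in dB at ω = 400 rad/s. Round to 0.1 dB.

At s = jω = j400:
zero (s+4): 4 + j400 → |·| = √(4²+400²) = √160016 ≈ 400.02, ∠ = arctan(400/4) ≈ 89.43°
zero (s+960): 960 + j400 → |·| = √(960²+400²) = √1081600 ≈ 1040, ∠ = arctan(400/960) ≈ 22.62°
pole (s+20): 20 + j400 → |·| = √(20²+400²) = √160400 ≈ 400.5, ∠ = arctan(400/20) ≈ 87.14°
pole (s+25): 25 + j400 → |·| = √(25²+400²) = √160625 ≈ 400.78, ∠ = arctan(400/25) ≈ 86.42°
pole (s+40): 40 + j400 → |·| = √(40²+400²) = √161600 ≈ 402, ∠ = arctan(400/40) ≈ 84.29°
|L| = 50 · 4.1602e+05 / 6.4526e+07 ≈ 0.32237
Gain = 20 log₁₀(0.32237) ≈ -9.83 dB

-9.8 dB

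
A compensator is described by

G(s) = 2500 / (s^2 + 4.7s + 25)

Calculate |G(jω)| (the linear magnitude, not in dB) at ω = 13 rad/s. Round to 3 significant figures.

At s = jω = j13:
quadratic: (j13)² + 4.7·j13 + 25 = -144 + j61.1 → |·| ≈ 156.43, ∠ ≈ 157.01°
|G| = 2500 / 156.43 ≈ 15.982

16.0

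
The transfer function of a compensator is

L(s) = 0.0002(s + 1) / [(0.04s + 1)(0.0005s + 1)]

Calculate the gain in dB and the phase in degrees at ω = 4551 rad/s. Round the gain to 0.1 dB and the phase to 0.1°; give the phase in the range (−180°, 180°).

At ω = 4551 rad/s:
zero (1 + j4551·1) = 1 + j4551 → |·| ≈ 4551, ∠ ≈ 89.99°
pole (1 + j4551·0.04) = 1 + j182.04 → |·| ≈ 182.04, ∠ ≈ 89.69°
pole (1 + j4551·0.0005) = 1 + j2.2755 → |·| ≈ 2.4855, ∠ ≈ 66.28°
|L| = 0.0002 · 4551 / (182.04 · 2.4855) ≈ 0.0020117
Gain = 20 log₁₀(0.0020117) ≈ -53.93 dB
∠L = (89.99°) − (89.69° + 66.28°) = -65.98°

-53.9 dB, -66.0°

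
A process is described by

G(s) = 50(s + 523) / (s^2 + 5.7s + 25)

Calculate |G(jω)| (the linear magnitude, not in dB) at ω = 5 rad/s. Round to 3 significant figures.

At s = jω = j5:
zero (s+523): 523 + j5 → |·| = √(523²+5²) = √273554 ≈ 523.02, ∠ = arctan(5/523) ≈ 0.55°
quadratic: (j5)² + 5.7·j5 + 25 = 0 + j28.5 → |·| ≈ 28.5, ∠ ≈ 90.00°
|G| = 50 · 523.02 / 28.5 ≈ 917.58

918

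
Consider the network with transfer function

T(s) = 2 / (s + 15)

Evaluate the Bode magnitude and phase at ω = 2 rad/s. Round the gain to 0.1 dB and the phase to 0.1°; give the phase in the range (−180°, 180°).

-17.6 dB, -7.6°

Substitute s = j2:
Numerator: 2 = 2 + j0
Denominator: (j2) + 15 = 15 + j2
|N| = √(2² + 0²) ≈ 2, ∠N ≈ 0.00°
|D| = √(15² + 2²) ≈ 15.133, ∠D ≈ 7.59°
|T| = 2 / 15.133 ≈ 0.13216
Gain = 20 log₁₀(0.13216) ≈ -17.58 dB
∠T = 0.00° − 7.59° = -7.59°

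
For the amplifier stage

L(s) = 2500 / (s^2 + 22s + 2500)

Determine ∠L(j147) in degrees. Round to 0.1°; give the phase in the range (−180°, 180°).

-170.4°

At s = jω = j147:
quadratic: (j147)² + 22·j147 + 2500 = -19109 + j3234 → |·| ≈ 19381, ∠ ≈ 170.39°
∠L = 0.00° − 170.39° = -170.39°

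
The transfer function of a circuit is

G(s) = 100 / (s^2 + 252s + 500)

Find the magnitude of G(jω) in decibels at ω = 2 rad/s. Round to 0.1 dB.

Substitute s = j2:
Numerator: 100 = 100 + j0
Denominator: (j2)^2 + 252(j2) + 500 = 496 + j504
|N| = √(100² + 0²) ≈ 100, ∠N ≈ 0.00°
|D| = √(496² + 504²) ≈ 707.13, ∠D ≈ 45.46°
|G| = 100 / 707.13 ≈ 0.14142
Gain = 20 log₁₀(0.14142) ≈ -16.99 dB

-17.0 dB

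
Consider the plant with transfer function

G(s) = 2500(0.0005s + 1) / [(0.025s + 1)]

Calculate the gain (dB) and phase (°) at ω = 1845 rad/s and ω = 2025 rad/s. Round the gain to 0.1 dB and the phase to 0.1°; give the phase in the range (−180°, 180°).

ω = 1845: 37.4 dB, -46.1°; ω = 2025: 36.9 dB, -43.5°

At ω = 1845 rad/s:
zero (1 + j1845·0.0005) = 1 + j0.9225 → |·| ≈ 1.3605, ∠ ≈ 42.69°
pole (1 + j1845·0.025) = 1 + j46.125 → |·| ≈ 46.136, ∠ ≈ 88.76°
|G| = 2500 · 1.3605 / (46.136) ≈ 73.722
Gain = 20 log₁₀(73.722) ≈ 37.35 dB
∠G = (42.69°) − (88.76°) = -46.07°

At ω = 2025 rad/s:
zero (1 + j2025·0.0005) = 1 + j1.0125 → |·| ≈ 1.4231, ∠ ≈ 45.36°
pole (1 + j2025·0.025) = 1 + j50.625 → |·| ≈ 50.635, ∠ ≈ 88.87°
|G| = 2500 · 1.4231 / (50.635) ≈ 70.263
Gain = 20 log₁₀(70.263) ≈ 36.93 dB
∠G = (45.36°) − (88.87°) = -43.51°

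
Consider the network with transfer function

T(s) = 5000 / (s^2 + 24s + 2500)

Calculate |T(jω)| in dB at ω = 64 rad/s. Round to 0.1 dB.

7.1 dB

At s = jω = j64:
quadratic: (j64)² + 24·j64 + 2500 = -1596 + j1536 → |·| ≈ 2215.1, ∠ ≈ 136.10°
|T| = 5000 / 2215.1 ≈ 2.2572
Gain = 20 log₁₀(2.2572) ≈ 7.07 dB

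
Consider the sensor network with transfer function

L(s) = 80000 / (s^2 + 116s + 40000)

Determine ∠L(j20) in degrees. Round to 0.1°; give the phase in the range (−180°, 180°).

-3.4°

At s = jω = j20:
quadratic: (j20)² + 116·j20 + 40000 = 39600 + j2320 → |·| ≈ 39668, ∠ ≈ 3.35°
∠L = 0.00° − 3.35° = -3.35°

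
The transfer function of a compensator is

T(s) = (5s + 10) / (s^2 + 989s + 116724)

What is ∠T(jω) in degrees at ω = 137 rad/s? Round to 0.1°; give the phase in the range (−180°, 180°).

35.0°

Substitute s = j137:
Numerator: 5(j137) + 10 = 10 + j685
Denominator: (j137)^2 + 989(j137) + 116724 = 97955 + j135493
|N| = √(10² + 685²) ≈ 685.07, ∠N ≈ 89.16°
|D| = √(97955² + 135493²) ≈ 1.6719e+05, ∠D ≈ 54.13°
∠T = 89.16° − 54.13° = 35.03°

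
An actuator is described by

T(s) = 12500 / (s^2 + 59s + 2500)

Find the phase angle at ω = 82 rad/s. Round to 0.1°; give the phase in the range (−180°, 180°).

-131.1°

At s = jω = j82:
quadratic: (j82)² + 59·j82 + 2500 = -4224 + j4838 → |·| ≈ 6422.5, ∠ ≈ 131.12°
∠T = 0.00° − 131.12° = -131.12°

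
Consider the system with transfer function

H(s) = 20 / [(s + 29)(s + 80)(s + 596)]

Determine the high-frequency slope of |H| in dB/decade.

Each pole contributes −20 dB/decade at high frequency; each zero contributes +20 dB/decade.
Net: 0 zero(s) − 3 pole(s) → -60 dB/decade.

-60 dB/decade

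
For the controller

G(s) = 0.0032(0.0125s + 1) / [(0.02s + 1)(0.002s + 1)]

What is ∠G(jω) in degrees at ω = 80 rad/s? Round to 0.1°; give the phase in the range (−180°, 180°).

At ω = 80 rad/s:
zero (1 + j80·0.0125) = 1 + j1 → |·| ≈ 1.4142, ∠ ≈ 45.00°
pole (1 + j80·0.02) = 1 + j1.6 → |·| ≈ 1.8868, ∠ ≈ 57.99°
pole (1 + j80·0.002) = 1 + j0.16 → |·| ≈ 1.0127, ∠ ≈ 9.09°
∠G = (45.00°) − (57.99° + 9.09°) = -22.08°

-22.1°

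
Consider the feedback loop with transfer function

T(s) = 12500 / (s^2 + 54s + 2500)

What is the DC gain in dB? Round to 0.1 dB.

14.0 dB

T(0) = 12500 / 2500 = 5
20 log₁₀(5) ≈ 13.98 dB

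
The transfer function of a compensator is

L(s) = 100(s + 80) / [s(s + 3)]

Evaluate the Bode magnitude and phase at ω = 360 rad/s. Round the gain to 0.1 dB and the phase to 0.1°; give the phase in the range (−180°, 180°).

-10.9 dB, -102.1°

At s = jω = j360:
zero (s+80): 80 + j360 → |·| = √(80²+360²) = √136000 ≈ 368.78, ∠ = arctan(360/80) ≈ 77.47°
pole (s+3): 3 + j360 → |·| = √(3²+360²) = √129609 ≈ 360.01, ∠ = arctan(360/3) ≈ 89.52°
pole at origin: |s| = 360, ∠ = 90.00° (in denominator)
|L| = 100 · 368.78 / 1.296e+05 ≈ 0.28455
Gain = 20 log₁₀(0.28455) ≈ -10.92 dB
∠L = 77.47° − 179.52° = -102.05°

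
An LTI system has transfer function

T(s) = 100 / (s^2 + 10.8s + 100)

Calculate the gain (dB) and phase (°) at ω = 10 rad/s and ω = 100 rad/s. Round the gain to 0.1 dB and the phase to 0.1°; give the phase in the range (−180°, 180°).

ω = 10: -0.7 dB, -90.0°; ω = 100: -40.0 dB, -173.8°

At s = jω = j10:
quadratic: (j10)² + 10.8·j10 + 100 = 0 + j108 → |·| ≈ 108, ∠ ≈ 90.00°
|T| = 100 / 108 ≈ 0.92593
Gain = 20 log₁₀(0.92593) ≈ -0.67 dB
∠T = 0.00° − 90.00° = -90.00°

At s = jω = j100:
quadratic: (j100)² + 10.8·j100 + 100 = -9900 + j1080 → |·| ≈ 9958.7, ∠ ≈ 173.77°
|T| = 100 / 9958.7 ≈ 0.010041
Gain = 20 log₁₀(0.010041) ≈ -39.96 dB
∠T = 0.00° − 173.77° = -173.77°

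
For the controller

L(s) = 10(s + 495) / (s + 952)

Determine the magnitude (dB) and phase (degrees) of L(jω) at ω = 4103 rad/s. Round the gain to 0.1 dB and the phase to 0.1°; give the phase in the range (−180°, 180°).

19.8 dB, 6.2°

At s = jω = j4103:
zero (s+495): 495 + j4103 → |·| = √(495²+4103²) = √17079634 ≈ 4132.8, ∠ = arctan(4103/495) ≈ 83.12°
pole (s+952): 952 + j4103 → |·| = √(952²+4103²) = √17740913 ≈ 4212, ∠ = arctan(4103/952) ≈ 76.94°
|L| = 10 · 4132.8 / 4212 ≈ 9.812
Gain = 20 log₁₀(9.812) ≈ 19.84 dB
∠L = 83.12° − 76.94° = 6.18°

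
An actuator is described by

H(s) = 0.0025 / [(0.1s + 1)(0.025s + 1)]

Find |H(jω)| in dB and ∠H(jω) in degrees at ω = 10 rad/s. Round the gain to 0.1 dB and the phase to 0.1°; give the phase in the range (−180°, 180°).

-55.3 dB, -59.0°

At ω = 10 rad/s:
pole (1 + j10·0.1) = 1 + j1 → |·| ≈ 1.4142, ∠ ≈ 45.00°
pole (1 + j10·0.025) = 1 + j0.25 → |·| ≈ 1.0308, ∠ ≈ 14.04°
|H| = 0.0025 · 1 / (1.4142 · 1.0308) ≈ 0.001715
Gain = 20 log₁₀(0.001715) ≈ -55.31 dB
∠H = (0°) − (45.00° + 14.04°) = -59.04°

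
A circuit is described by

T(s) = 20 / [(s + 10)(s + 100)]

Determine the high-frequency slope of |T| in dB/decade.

Each pole contributes −20 dB/decade at high frequency; each zero contributes +20 dB/decade.
Net: 0 zero(s) − 2 pole(s) → -40 dB/decade.

-40 dB/decade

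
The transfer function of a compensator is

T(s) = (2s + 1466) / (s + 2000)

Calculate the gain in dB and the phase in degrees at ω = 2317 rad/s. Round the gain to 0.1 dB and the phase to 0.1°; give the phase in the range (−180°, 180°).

Substitute s = j2317:
Numerator: 2(j2317) + 1466 = 1466 + j4634
Denominator: (j2317) + 2000 = 2000 + j2317
|N| = √(1466² + 4634²) ≈ 4860.4, ∠N ≈ 72.44°
|D| = √(2000² + 2317²) ≈ 3060.8, ∠D ≈ 49.20°
|T| = 4860.4 / 3060.8 ≈ 1.588
Gain = 20 log₁₀(1.588) ≈ 4.02 dB
∠T = 72.44° − 49.20° = 23.24°

4.0 dB, 23.2°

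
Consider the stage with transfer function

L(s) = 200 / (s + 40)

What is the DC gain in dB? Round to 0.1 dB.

14.0 dB

L(0) = 200 / (40) = 5
20 log₁₀(5) ≈ 13.98 dB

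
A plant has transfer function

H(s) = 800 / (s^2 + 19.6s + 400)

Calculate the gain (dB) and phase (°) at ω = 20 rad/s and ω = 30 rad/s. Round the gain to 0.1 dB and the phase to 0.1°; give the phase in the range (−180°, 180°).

At s = jω = j20:
quadratic: (j20)² + 19.6·j20 + 400 = 0 + j392 → |·| ≈ 392, ∠ ≈ 90.00°
|H| = 800 / 392 ≈ 2.0408
Gain = 20 log₁₀(2.0408) ≈ 6.20 dB
∠H = 0.00° − 90.00° = -90.00°

At s = jω = j30:
quadratic: (j30)² + 19.6·j30 + 400 = -500 + j588 → |·| ≈ 771.84, ∠ ≈ 130.38°
|H| = 800 / 771.84 ≈ 1.0365
Gain = 20 log₁₀(1.0365) ≈ 0.31 dB
∠H = 0.00° − 130.38° = -130.38°

ω = 20: 6.2 dB, -90.0°; ω = 30: 0.3 dB, -130.4°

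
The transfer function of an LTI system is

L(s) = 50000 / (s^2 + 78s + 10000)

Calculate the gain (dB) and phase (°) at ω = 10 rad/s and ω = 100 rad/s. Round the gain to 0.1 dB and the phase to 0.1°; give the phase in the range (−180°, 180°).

ω = 10: 14.0 dB, -4.5°; ω = 100: 16.1 dB, -90.0°

At s = jω = j10:
quadratic: (j10)² + 78·j10 + 10000 = 9900 + j780 → |·| ≈ 9930.7, ∠ ≈ 4.50°
|L| = 50000 / 9930.7 ≈ 5.0349
Gain = 20 log₁₀(5.0349) ≈ 14.04 dB
∠L = 0.00° − 4.50° = -4.50°

At s = jω = j100:
quadratic: (j100)² + 78·j100 + 10000 = 0 + j7800 → |·| ≈ 7800, ∠ ≈ 90.00°
|L| = 50000 / 7800 ≈ 6.4103
Gain = 20 log₁₀(6.4103) ≈ 16.14 dB
∠L = 0.00° − 90.00° = -90.00°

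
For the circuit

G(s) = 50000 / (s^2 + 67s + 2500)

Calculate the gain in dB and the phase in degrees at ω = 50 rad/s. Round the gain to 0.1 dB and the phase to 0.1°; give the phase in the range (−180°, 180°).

At s = jω = j50:
quadratic: (j50)² + 67·j50 + 2500 = 0 + j3350 → |·| ≈ 3350, ∠ ≈ 90.00°
|G| = 50000 / 3350 ≈ 14.925
Gain = 20 log₁₀(14.925) ≈ 23.48 dB
∠G = 0.00° − 90.00° = -90.00°

23.5 dB, -90.0°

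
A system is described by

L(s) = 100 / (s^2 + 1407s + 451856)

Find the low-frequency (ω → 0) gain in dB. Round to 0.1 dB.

L(0) = 100 / 451856 ≈ 0.00022131
20 log₁₀(0.00022131) ≈ -73.10 dB

-73.1 dB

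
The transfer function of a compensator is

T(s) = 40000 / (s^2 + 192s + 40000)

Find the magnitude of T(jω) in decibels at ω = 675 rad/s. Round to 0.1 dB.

-20.7 dB

At s = jω = j675:
quadratic: (j675)² + 192·j675 + 40000 = -415625 + j129600 → |·| ≈ 4.3536e+05, ∠ ≈ 162.68°
|T| = 40000 / 4.3536e+05 ≈ 0.091878
Gain = 20 log₁₀(0.091878) ≈ -20.74 dB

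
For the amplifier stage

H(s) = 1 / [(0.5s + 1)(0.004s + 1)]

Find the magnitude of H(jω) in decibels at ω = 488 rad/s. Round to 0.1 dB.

At ω = 488 rad/s:
pole (1 + j488·0.5) = 1 + j244 → |·| ≈ 244, ∠ ≈ 89.77°
pole (1 + j488·0.004) = 1 + j1.952 → |·| ≈ 2.1932, ∠ ≈ 62.87°
|H| = 1 · 1 / (244 · 2.1932) ≈ 0.0018687
Gain = 20 log₁₀(0.0018687) ≈ -54.57 dB

-54.6 dB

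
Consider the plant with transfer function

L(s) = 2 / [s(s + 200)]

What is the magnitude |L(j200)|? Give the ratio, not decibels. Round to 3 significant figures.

3.54e-05

At s = jω = j200:
pole (s+200): 200 + j200 → |·| = √(200²+200²) = √80000 ≈ 282.84, ∠ = arctan(200/200) ≈ 45.00°
pole at origin: |s| = 200, ∠ = 90.00° (in denominator)
|L| = 2 / 56568 ≈ 3.5356e-05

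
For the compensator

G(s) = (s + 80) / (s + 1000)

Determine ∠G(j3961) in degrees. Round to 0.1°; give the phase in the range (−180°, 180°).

13.0°

Substitute s = j3961:
Numerator: (j3961) + 80 = 80 + j3961
Denominator: (j3961) + 1000 = 1000 + j3961
|N| = √(80² + 3961²) ≈ 3961.8, ∠N ≈ 88.84°
|D| = √(1000² + 3961²) ≈ 4085.3, ∠D ≈ 75.83°
∠G = 88.84° − 75.83° = 13.01°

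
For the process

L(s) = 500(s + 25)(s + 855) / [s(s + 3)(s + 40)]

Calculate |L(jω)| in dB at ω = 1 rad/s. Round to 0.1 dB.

At s = jω = j1:
zero (s+25): 25 + j1 → |·| = √(25²+1²) = √626 ≈ 25.02, ∠ = arctan(1/25) ≈ 2.29°
zero (s+855): 855 + j1 → |·| = √(855²+1²) = √731026 ≈ 855, ∠ = arctan(1/855) ≈ 0.07°
pole (s+3): 3 + j1 → |·| = √(3²+1²) = √10 ≈ 3.1623, ∠ = arctan(1/3) ≈ 18.43°
pole (s+40): 40 + j1 → |·| = √(40²+1²) = √1601 ≈ 40.012, ∠ = arctan(1/40) ≈ 1.43°
pole at origin: |s| = 1, ∠ = 90.00° (in denominator)
|L| = 500 · 21392 / 126.53 ≈ 84533
Gain = 20 log₁₀(84533) ≈ 98.54 dB

98.5 dB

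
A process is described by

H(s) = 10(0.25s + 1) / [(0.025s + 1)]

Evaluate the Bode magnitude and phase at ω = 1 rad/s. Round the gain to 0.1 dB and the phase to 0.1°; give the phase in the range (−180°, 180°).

20.3 dB, 12.6°

At ω = 1 rad/s:
zero (1 + j1·0.25) = 1 + j0.25 → |·| ≈ 1.0308, ∠ ≈ 14.04°
pole (1 + j1·0.025) = 1 + j0.025 → |·| ≈ 1.0003, ∠ ≈ 1.43°
|H| = 10 · 1.0308 / (1.0003) ≈ 10.305
Gain = 20 log₁₀(10.305) ≈ 20.26 dB
∠H = (14.04°) − (1.43°) = 12.61°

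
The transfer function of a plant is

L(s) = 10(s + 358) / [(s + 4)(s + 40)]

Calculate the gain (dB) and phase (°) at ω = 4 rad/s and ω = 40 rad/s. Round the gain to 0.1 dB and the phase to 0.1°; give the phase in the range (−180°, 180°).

At s = jω = j4:
zero (s+358): 358 + j4 → |·| = √(358²+4²) = √128180 ≈ 358.02, ∠ = arctan(4/358) ≈ 0.64°
pole (s+4): 4 + j4 → |·| = √(4²+4²) = √32 ≈ 5.6569, ∠ = arctan(4/4) ≈ 45.00°
pole (s+40): 40 + j4 → |·| = √(40²+4²) = √1616 ≈ 40.2, ∠ = arctan(4/40) ≈ 5.71°
|L| = 10 · 358.02 / 227.41 ≈ 15.743
Gain = 20 log₁₀(15.743) ≈ 23.94 dB
∠L = 0.64° − 50.71° = -50.07°

At s = jω = j40:
zero (s+358): 358 + j40 → |·| = √(358²+40²) = √129764 ≈ 360.23, ∠ = arctan(40/358) ≈ 6.38°
pole (s+4): 4 + j40 → |·| = √(4²+40²) = √1616 ≈ 40.2, ∠ = arctan(40/4) ≈ 84.29°
pole (s+40): 40 + j40 → |·| = √(40²+40²) = √3200 ≈ 56.569, ∠ = arctan(40/40) ≈ 45.00°
|L| = 10 · 360.23 / 2274.1 ≈ 1.5841
Gain = 20 log₁₀(1.5841) ≈ 4.00 dB
∠L = 6.38° − 129.29° = -122.91°

ω = 4: 23.9 dB, -50.1°; ω = 40: 4.0 dB, -122.9°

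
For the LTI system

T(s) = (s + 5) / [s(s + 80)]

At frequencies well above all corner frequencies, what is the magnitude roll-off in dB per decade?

Each pole contributes −20 dB/decade at high frequency; each zero contributes +20 dB/decade.
Net: 1 zero(s) − 2 pole(s) → -20 dB/decade.

-20 dB/decade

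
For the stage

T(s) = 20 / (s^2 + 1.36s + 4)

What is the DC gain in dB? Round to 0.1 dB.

14.0 dB

T(0) = 20 / 4 = 5
20 log₁₀(5) ≈ 13.98 dB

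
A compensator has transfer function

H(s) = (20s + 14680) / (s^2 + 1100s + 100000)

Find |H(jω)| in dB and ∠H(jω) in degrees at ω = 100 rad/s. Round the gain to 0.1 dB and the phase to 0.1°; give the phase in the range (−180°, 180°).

-19.6 dB, -43.0°

Substitute s = j100:
Numerator: 20(j100) + 14680 = 14680 + j2000
Denominator: (j100)^2 + 1100(j100) + 100000 = 90000 + j110000
|N| = √(14680² + 2000²) ≈ 14816, ∠N ≈ 7.76°
|D| = √(90000² + 110000²) ≈ 1.4213e+05, ∠D ≈ 50.71°
|H| = 14816 / 1.4213e+05 ≈ 0.10424
Gain = 20 log₁₀(0.10424) ≈ -19.64 dB
∠H = 7.76° − 50.71° = -42.95°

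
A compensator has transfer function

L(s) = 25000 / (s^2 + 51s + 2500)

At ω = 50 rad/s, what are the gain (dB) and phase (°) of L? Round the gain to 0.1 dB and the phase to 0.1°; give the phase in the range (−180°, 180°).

19.8 dB, -90.0°

At s = jω = j50:
quadratic: (j50)² + 51·j50 + 2500 = 0 + j2550 → |·| ≈ 2550, ∠ ≈ 90.00°
|L| = 25000 / 2550 ≈ 9.8039
Gain = 20 log₁₀(9.8039) ≈ 19.83 dB
∠L = 0.00° − 90.00° = -90.00°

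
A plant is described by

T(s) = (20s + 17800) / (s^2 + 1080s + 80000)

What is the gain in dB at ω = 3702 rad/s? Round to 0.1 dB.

-45.4 dB

Substitute s = j3702:
Numerator: 20(j3702) + 17800 = 17800 + j74040
Denominator: (j3702)^2 + 1080(j3702) + 80000 = -13624804 + j3998160
|N| = √(17800² + 74040²) ≈ 76150, ∠N ≈ 76.48°
|D| = √(13624804² + 3998160²) ≈ 1.4199e+07, ∠D ≈ 163.65°
|T| = 76150 / 1.4199e+07 ≈ 0.0053631
Gain = 20 log₁₀(0.0053631) ≈ -45.41 dB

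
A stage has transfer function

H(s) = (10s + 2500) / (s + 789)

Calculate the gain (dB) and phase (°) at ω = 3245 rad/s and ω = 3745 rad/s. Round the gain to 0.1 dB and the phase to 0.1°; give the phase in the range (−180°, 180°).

ω = 3245: 19.8 dB, 9.3°; ω = 3745: 19.8 dB, 8.1°

Substitute s = j3245:
Numerator: 10(j3245) + 2500 = 2500 + j32450
Denominator: (j3245) + 789 = 789 + j3245
|N| = √(2500² + 32450²) ≈ 32546, ∠N ≈ 85.59°
|D| = √(789² + 3245²) ≈ 3339.5, ∠D ≈ 76.33°
|H| = 32546 / 3339.5 ≈ 9.7458
Gain = 20 log₁₀(9.7458) ≈ 19.78 dB
∠H = 85.59° − 76.33° = 9.26°

Substitute s = j3745:
Numerator: 10(j3745) + 2500 = 2500 + j37450
Denominator: (j3745) + 789 = 789 + j3745
|N| = √(2500² + 37450²) ≈ 37533, ∠N ≈ 86.18°
|D| = √(789² + 3745²) ≈ 3827.2, ∠D ≈ 78.10°
|H| = 37533 / 3827.2 ≈ 9.8069
Gain = 20 log₁₀(9.8069) ≈ 19.83 dB
∠H = 86.18° − 78.10° = 8.08°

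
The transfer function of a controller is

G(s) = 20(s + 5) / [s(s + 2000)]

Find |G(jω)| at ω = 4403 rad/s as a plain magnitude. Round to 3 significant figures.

At s = jω = j4403:
zero (s+5): 5 + j4403 → |·| = √(5²+4403²) = √19386434 ≈ 4403, ∠ = arctan(4403/5) ≈ 89.93°
pole (s+2000): 2000 + j4403 → |·| = √(2000²+4403²) = √23386409 ≈ 4835.9, ∠ = arctan(4403/2000) ≈ 65.57°
pole at origin: |s| = 4403, ∠ = 90.00° (in denominator)
|G| = 20 · 4403 / 2.1292e+07 ≈ 0.0041358

0.00414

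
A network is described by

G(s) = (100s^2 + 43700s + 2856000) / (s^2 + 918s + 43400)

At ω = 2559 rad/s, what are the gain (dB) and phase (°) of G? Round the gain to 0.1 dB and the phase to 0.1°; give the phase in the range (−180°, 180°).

Substitute s = j2559:
Numerator: 100(j2559)^2 + 43700(j2559) + 2856000 = -651992100 + j111828300
Denominator: (j2559)^2 + 918(j2559) + 43400 = -6505081 + j2349162
|N| = √(651992100² + 111828300²) ≈ 6.6151e+08, ∠N ≈ 170.27°
|D| = √(6505081² + 2349162²) ≈ 6.9163e+06, ∠D ≈ 160.14°
|G| = 6.6151e+08 / 6.9163e+06 ≈ 95.645
Gain = 20 log₁₀(95.645) ≈ 39.61 dB
∠G = 170.27° − 160.14° = 10.13°

39.6 dB, 10.1°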